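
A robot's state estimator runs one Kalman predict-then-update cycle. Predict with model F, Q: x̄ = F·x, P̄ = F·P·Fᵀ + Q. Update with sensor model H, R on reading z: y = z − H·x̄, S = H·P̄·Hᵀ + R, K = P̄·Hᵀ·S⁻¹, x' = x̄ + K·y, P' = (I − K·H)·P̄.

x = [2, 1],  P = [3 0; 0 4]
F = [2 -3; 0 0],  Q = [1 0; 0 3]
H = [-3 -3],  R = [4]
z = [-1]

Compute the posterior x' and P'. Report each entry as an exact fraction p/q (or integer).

x' = [89/236, -9/236]
P' = [1519/472 -1323/472; -1323/472 1335/472]

x̄ = F·x = [1, 0]
P̄ = F·P·Fᵀ + Q = [49 0; 0 3]
y = z − H·x̄ = [2]
S = H·P̄·Hᵀ + R = [472]
K = P̄·Hᵀ·S⁻¹ = [-147/472; -9/472]
x' = x̄ + K·y = [89/236, -9/236]
P' = (I − K·H)·P̄ = [1519/472 -1323/472; -1323/472 1335/472]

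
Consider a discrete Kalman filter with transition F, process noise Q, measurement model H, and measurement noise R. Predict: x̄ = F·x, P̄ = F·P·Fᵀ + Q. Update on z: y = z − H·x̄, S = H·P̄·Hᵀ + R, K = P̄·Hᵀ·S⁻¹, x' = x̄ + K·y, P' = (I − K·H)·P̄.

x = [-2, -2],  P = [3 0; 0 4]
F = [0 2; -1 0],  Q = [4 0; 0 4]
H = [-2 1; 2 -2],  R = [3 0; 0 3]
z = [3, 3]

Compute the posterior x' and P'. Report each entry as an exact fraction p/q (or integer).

x̄ = F·x = [-4, 2]
P̄ = F·P·Fᵀ + Q = [20 0; 0 7]
y = z − H·x̄ = [-7, 15]
S = H·P̄·Hᵀ + R = [90 -94; -94 111]
K = P̄·Hᵀ·S⁻¹ = [-340/577 -80/577; -539/1154 -301/577]
x' = x̄ + K·y = [-1128/577, -2949/1154]
P' = (I − K·H)·P̄ = [1140/577 1260/577; 1260/577 3423/1154]

x' = [-1128/577, -2949/1154]
P' = [1140/577 1260/577; 1260/577 3423/1154]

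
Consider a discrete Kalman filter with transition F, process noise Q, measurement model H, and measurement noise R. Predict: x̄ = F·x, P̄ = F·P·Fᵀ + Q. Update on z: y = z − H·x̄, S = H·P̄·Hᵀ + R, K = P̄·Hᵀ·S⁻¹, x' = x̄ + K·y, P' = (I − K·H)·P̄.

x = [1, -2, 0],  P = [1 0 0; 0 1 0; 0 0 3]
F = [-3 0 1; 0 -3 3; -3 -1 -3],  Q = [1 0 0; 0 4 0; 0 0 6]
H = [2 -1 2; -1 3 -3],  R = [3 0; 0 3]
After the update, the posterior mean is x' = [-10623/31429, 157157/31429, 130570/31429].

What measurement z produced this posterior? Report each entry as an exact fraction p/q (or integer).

z = [3, 3]

x̄ = F·x = [-3, 6, -1]
P̄ = F·P·Fᵀ + Q = [13 9 0; 9 40 -24; 0 -24 43]
S = H·P̄·Hᵀ + R = [327 -557; -557 1141]
K = P̄·Hᵀ·S⁻¹ = [27195/62858 14047/62858; 22061/62858 20851/62858; 13553/62858 -4457/62858]
x' − x̄ = [83664/31429, -31417/31429, 161999/31429] = K·y
y = (KᵀK)⁻¹·Kᵀ·(x' − x̄) = [17, -21]
z = y + H·x̄ = [17, -21] + [-14, 24] = [3, 3]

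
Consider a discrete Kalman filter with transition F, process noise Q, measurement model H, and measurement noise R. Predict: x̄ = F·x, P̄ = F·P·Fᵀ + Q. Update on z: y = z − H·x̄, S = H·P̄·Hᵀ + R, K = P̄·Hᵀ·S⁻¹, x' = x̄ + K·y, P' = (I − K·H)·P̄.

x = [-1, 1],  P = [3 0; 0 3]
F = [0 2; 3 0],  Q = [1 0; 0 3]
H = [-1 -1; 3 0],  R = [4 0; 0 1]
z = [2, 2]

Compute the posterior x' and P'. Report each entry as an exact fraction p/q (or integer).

x̄ = F·x = [2, -3]
P̄ = F·P·Fᵀ + Q = [13 0; 0 30]
y = z − H·x̄ = [1, -4]
S = H·P̄·Hᵀ + R = [47 -39; -39 118]
K = P̄·Hᵀ·S⁻¹ = [-13/4025 1326/4025; -708/805 -234/805]
x' = x̄ + K·y = [2733/4025, -2187/805]
P' = (I − K·H)·P̄ = [442/4025 -78/805; -78/805 582/161]

x' = [2733/4025, -2187/805]
P' = [442/4025 -78/805; -78/805 582/161]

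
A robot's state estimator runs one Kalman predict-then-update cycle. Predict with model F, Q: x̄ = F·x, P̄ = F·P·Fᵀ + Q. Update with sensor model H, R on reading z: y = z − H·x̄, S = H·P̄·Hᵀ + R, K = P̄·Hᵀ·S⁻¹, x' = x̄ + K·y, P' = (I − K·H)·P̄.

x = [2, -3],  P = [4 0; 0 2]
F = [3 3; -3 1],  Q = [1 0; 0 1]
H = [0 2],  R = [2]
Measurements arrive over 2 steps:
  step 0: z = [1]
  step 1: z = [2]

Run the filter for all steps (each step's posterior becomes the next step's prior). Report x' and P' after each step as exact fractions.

step 0: x' = [-807/79, 30/79], P' = [2545/79 -30/79; -30/79 39/79]
step 1: x' = [-1553/5165, 48857/46485], P' = [52577/5165 -2512/5165; -2512/5165 23203/46485]

step 0: x̄ = F·x = [-3, -9]
step 0: P̄ = F·P·Fᵀ + Q = [55 -30; -30 39]
step 0: y = z − H·x̄ = [19]
step 0: S = H·P̄·Hᵀ + R = [158]
step 0: K = P̄·Hᵀ·S⁻¹ = [-30/79; 39/79]
step 0: x' = x̄ + K·y = [-807/79, 30/79]
step 0: P' = (I − K·H)·P̄ = [2545/79 -30/79; -30/79 39/79]
step 1: x̄ = F·x = [-2331/79, 2451/79]
step 1: P̄ = F·P·Fᵀ + Q = [22795/79 -22608/79; -22608/79 23203/79]
step 1: y = z − H·x̄ = [-4744/79]
step 1: S = H·P̄·Hᵀ + R = [92970/79]
step 1: K = P̄·Hᵀ·S⁻¹ = [-2512/5165; 23203/46485]
step 1: x' = x̄ + K·y = [-1553/5165, 48857/46485]
step 1: P' = (I − K·H)·P̄ = [52577/5165 -2512/5165; -2512/5165 23203/46485]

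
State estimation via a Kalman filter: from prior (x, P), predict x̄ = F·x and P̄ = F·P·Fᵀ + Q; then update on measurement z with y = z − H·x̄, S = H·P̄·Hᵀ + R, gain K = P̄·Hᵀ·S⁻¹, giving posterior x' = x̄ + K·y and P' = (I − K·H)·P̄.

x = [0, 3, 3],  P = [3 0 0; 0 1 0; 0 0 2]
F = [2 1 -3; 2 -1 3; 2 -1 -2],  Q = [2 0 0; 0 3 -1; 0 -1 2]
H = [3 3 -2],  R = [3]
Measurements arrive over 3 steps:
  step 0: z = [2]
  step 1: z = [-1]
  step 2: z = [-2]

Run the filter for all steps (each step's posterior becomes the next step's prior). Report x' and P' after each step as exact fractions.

step 0: x̄ = F·x = [-6, 6, -9]
step 0: P̄ = F·P·Fᵀ + Q = [33 -7 23; -7 34 0; 23 0 23]
step 0: y = z − H·x̄ = [-16]
step 0: S = H·P̄·Hᵀ + R = [296]
step 0: K = P̄·Hᵀ·S⁻¹ = [4/37; 81/296; 23/296]
step 0: x' = x̄ + K·y = [-286/37, 60/37, -379/37]
step 0: P' = (I − K·H)·P̄ = [1093/37 -583/37 759/37; -583/37 3503/296 -1863/296; 759/37 -1863/296 6279/296]
step 1: x̄ = F·x = [625/37, -1769/37, 126/37]
step 1: P̄ = F·P·Fᵀ + Q = [1905/37 -4527/37 1641/74; -4527/37 24822/37 8293/74; 1641/74 8293/74 26815/296]
step 1: y = z − H·x̄ = [3647/37]
step 1: S = H·P̄·Hᵀ + R = [225943/74]
step 1: K = P̄·Hᵀ·S⁻¹ = [-19014/225943; 105184/225943; 32789/451886]
step 1: x' = x̄ + K·y = [1942441/225943, -434787/225943, 4770787/451886]
step 1: P' = (I − K·H)·P̄ = [6747441/225943 -617829/225943 9222939/225943; -617829/225943 2068114/225943 4035303/451886; 9222939/225943 4035303/451886 16836294/225943]
step 2: x̄ = F·x = [-7412171/451886, 22951699/451886, -451118/225943]
step 2: P̄ = F·P·Fᵀ + Q = [55783917/225943 -114499087/225943 71455351/451886; -114499087/225943 282303028/225943 -106572573/451886; 71455351/451886 -106572573/451886 33613350/225943]
step 2: y = z − H·x̄ = [-24663414/225943]
step 2: S = H·P̄·Hᵀ + R = [1327633500/225943]
step 2: K = P̄·Hᵀ·S⁻¹ = [-247600861/1327633500; 50832033/110636125; -39967511/442544500]
step 2: x' = x̄ + K·y = [437558469/110636125, 141204157/221272250, 1739588039/221272250]
step 2: P' = (I − K·H)·P̄ = [56449682453/1327633500 -361507834/110636125 26179594653/442544500; -361507834/110636125 1000987624/110636125 1765943271/221272250; 26179594653/442544500 1765943271/221272250 44627173059/442544500]

step 0: x' = [-286/37, 60/37, -379/37], P' = [1093/37 -583/37 759/37; -583/37 3503/296 -1863/296; 759/37 -1863/296 6279/296]
step 1: x' = [1942441/225943, -434787/225943, 4770787/451886], P' = [6747441/225943 -617829/225943 9222939/225943; -617829/225943 2068114/225943 4035303/451886; 9222939/225943 4035303/451886 16836294/225943]
step 2: x' = [437558469/110636125, 141204157/221272250, 1739588039/221272250], P' = [56449682453/1327633500 -361507834/110636125 26179594653/442544500; -361507834/110636125 1000987624/110636125 1765943271/221272250; 26179594653/442544500 1765943271/221272250 44627173059/442544500]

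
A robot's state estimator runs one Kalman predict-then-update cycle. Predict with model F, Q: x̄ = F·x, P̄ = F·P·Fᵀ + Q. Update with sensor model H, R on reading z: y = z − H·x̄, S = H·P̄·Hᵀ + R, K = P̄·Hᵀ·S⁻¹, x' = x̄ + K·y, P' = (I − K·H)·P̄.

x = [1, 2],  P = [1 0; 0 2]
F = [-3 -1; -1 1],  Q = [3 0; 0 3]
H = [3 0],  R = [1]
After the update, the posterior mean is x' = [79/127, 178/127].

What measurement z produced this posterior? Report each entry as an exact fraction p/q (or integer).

x̄ = F·x = [-5, 1]
P̄ = F·P·Fᵀ + Q = [14 1; 1 6]
S = H·P̄·Hᵀ + R = [127]
K = P̄·Hᵀ·S⁻¹ = [42/127; 3/127]
x' − x̄ = [714/127, 51/127] = K·y
y = (KᵀK)⁻¹·Kᵀ·(x' − x̄) = [17]
z = y + H·x̄ = [17] + [-15] = [2]

z = [2]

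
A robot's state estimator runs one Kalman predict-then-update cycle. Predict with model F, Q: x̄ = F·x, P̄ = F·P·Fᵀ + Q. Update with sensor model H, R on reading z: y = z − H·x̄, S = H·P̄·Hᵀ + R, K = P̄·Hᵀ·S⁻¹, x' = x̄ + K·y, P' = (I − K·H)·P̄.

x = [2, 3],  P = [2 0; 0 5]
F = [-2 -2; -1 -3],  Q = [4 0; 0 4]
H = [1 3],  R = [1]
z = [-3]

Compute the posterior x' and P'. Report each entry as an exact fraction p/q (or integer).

x' = [-200/87, -22/87]
P' = [1079/174 -697/348; -697/348 527/696]

x̄ = F·x = [-10, -11]
P̄ = F·P·Fᵀ + Q = [32 34; 34 51]
y = z − H·x̄ = [40]
S = H·P̄·Hᵀ + R = [696]
K = P̄·Hᵀ·S⁻¹ = [67/348; 187/696]
x' = x̄ + K·y = [-200/87, -22/87]
P' = (I − K·H)·P̄ = [1079/174 -697/348; -697/348 527/696]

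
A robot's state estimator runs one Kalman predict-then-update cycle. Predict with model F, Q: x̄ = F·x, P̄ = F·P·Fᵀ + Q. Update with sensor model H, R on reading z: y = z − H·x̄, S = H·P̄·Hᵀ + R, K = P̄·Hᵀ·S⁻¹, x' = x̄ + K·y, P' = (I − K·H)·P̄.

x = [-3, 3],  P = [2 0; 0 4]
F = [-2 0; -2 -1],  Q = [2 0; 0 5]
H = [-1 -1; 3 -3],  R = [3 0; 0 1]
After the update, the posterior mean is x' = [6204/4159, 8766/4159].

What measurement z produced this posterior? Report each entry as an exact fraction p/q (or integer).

z = [-3, -2]

x̄ = F·x = [6, 3]
P̄ = F·P·Fᵀ + Q = [10 8; 8 17]
S = H·P̄·Hᵀ + R = [46 21; 21 100]
K = P̄·Hᵀ·S⁻¹ = [-1926/4159 654/4159; -1933/4159 -717/4159]
x' − x̄ = [-18750/4159, -3711/4159] = K·y
y = (KᵀK)⁻¹·Kᵀ·(x' − x̄) = [6, -11]
z = y + H·x̄ = [6, -11] + [-9, 9] = [-3, -2]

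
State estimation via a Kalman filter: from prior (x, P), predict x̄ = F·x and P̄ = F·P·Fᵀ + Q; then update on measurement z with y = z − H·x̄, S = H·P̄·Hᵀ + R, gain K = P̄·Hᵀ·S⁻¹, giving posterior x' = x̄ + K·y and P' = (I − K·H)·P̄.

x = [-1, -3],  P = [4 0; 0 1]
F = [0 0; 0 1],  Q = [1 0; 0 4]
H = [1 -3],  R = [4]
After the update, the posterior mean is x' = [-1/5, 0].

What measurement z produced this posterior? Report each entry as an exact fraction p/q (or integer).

x̄ = F·x = [0, -3]
P̄ = F·P·Fᵀ + Q = [1 0; 0 5]
S = H·P̄·Hᵀ + R = [50]
K = P̄·Hᵀ·S⁻¹ = [1/50; -3/10]
x' − x̄ = [-1/5, 3] = K·y
y = (KᵀK)⁻¹·Kᵀ·(x' − x̄) = [-10]
z = y + H·x̄ = [-10] + [9] = [-1]

z = [-1]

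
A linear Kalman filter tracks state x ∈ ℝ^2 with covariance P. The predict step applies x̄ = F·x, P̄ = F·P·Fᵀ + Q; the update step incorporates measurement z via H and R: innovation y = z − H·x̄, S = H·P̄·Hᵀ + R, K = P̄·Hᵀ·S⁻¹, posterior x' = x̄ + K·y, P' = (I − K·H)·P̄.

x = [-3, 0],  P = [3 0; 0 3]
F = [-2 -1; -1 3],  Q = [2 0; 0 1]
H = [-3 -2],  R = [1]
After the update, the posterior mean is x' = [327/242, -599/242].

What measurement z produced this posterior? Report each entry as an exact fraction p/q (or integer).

x̄ = F·x = [6, 3]
P̄ = F·P·Fᵀ + Q = [17 -3; -3 31]
S = H·P̄·Hᵀ + R = [242]
K = P̄·Hᵀ·S⁻¹ = [-45/242; -53/242]
x' − x̄ = [-1125/242, -1325/242] = K·y
y = (KᵀK)⁻¹·Kᵀ·(x' − x̄) = [25]
z = y + H·x̄ = [25] + [-24] = [1]

z = [1]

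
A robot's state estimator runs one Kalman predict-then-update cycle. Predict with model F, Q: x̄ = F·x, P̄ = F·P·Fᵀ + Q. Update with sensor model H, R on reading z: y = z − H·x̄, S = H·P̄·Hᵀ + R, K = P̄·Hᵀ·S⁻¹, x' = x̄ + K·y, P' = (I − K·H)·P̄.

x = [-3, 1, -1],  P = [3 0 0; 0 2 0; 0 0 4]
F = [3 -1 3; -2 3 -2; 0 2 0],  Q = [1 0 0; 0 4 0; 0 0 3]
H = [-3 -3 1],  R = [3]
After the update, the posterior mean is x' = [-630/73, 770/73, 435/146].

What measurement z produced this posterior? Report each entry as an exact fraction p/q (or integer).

z = [-3]

x̄ = F·x = [-13, 11, 2]
P̄ = F·P·Fᵀ + Q = [66 -48 -4; -48 50 12; -4 12 11]
S = H·P̄·Hᵀ + R = [146]
K = P̄·Hᵀ·S⁻¹ = [-29/73; 3/73; -13/146]
x' − x̄ = [319/73, -33/73, 143/146] = K·y
y = (KᵀK)⁻¹·Kᵀ·(x' − x̄) = [-11]
z = y + H·x̄ = [-11] + [8] = [-3]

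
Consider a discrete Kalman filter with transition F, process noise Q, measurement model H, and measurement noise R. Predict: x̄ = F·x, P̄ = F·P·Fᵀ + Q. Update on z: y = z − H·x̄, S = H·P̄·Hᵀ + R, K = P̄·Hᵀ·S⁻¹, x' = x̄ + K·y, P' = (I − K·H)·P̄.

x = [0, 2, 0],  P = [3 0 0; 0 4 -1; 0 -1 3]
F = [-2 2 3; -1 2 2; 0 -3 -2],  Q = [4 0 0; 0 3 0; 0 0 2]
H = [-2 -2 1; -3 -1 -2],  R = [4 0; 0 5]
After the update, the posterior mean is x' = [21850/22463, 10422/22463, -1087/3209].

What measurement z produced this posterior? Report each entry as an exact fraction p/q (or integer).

z = [-3, -3]

x̄ = F·x = [4, 4, -6]
P̄ = F·P·Fᵀ + Q = [47 30 -29; 30 26 -26; -29 -26 38]
S = H·P̄·Hᵀ + R = [794 391; 391 334]
K = P̄·Hᵀ·S⁻¹ = [-16939/112315 -18169/112315; -21068/112315 3142/112315; 999/3209 -814/3209]
x' − x̄ = [-68002/22463, -79430/22463, 18167/3209] = K·y
y = (KᵀK)⁻¹·Kᵀ·(x' − x̄) = [19, 1]
z = y + H·x̄ = [19, 1] + [-22, -4] = [-3, -3]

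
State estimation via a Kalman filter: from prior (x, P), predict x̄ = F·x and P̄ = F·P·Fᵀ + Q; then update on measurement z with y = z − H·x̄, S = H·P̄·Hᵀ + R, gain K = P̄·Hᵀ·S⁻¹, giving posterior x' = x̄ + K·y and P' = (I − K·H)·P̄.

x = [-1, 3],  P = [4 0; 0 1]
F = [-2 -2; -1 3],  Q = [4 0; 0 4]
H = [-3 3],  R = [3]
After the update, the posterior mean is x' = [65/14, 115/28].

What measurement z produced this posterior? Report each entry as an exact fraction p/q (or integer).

z = [-2]

x̄ = F·x = [-4, 10]
P̄ = F·P·Fᵀ + Q = [24 2; 2 17]
S = H·P̄·Hᵀ + R = [336]
K = P̄·Hᵀ·S⁻¹ = [-11/56; 15/112]
x' − x̄ = [121/14, -165/28] = K·y
y = (KᵀK)⁻¹·Kᵀ·(x' − x̄) = [-44]
z = y + H·x̄ = [-44] + [42] = [-2]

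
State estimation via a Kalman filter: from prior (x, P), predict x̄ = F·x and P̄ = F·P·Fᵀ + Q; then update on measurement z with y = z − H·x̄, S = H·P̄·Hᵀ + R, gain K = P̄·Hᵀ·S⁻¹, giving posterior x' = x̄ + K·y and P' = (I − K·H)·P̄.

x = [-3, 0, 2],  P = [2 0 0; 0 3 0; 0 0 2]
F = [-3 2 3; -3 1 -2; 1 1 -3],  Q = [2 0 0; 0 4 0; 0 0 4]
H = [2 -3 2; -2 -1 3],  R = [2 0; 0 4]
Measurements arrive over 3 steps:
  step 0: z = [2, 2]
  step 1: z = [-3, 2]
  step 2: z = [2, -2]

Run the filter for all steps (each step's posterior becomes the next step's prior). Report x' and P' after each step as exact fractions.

step 0: x̄ = F·x = [15, 5, -9]
step 0: P̄ = F·P·Fᵀ + Q = [50 12 -18; 12 33 9; -18 9 27]
step 0: y = z − H·x̄ = [5, 64]
step 0: S = H·P̄·Hᵀ + R = [211 -26; -26 690]
step 0: K = P̄·Hᵀ·S⁻¹ = [682/6587 -1559/6587; -2865/10351 -558/10351; -243/10351 1611/10351]
step 0: x' = x̄ + K·y = [2439/6587, 1718/10351, 8730/10351]
step 0: P' = (I − K·H)·P̄ = [51460/6587 10164/941 7992/941; 10164/941 161538/10351 127638/10351; 7992/941 127638/10351 103302/10351]
step 1: x̄ = F·x = [126895/72457, -190681/72457, -144475/72457]
step 1: P̄ = F·P·Fᵀ + Q = [6523688/72457 -6765882/72457 -2023092/72457; -6765882/72457 8522566/72457 2046372/72457; -2023092/72457 2046372/72457 1006836/72457]
step 1: y = z − H·x̄ = [-754254/72457, 641448/72457]
step 1: S = H·P̄·Hᵀ + R = [147419488/72457 -48105842/72457; -48105842/72457 28904014/72457]
step 1: K = P̄·Hᵀ·S⁻¹ = [871930364/6717235431 -1419113813/6717235431; -1640751188/6717235431 -139906783/6717235431; 6111522/2239078477 399075726/2239078477]
step 1: x' = x̄ + K·y = [-3291888485/2239078477, -612082333/2239078477, -995268595/2239078477]
step 1: P' = (I − K·H)·P̄ = [10315820198/6717235431 12367672756/6717235431 3035873100/2239078477; 12367672756/6717235431 18914568632/6717235431 4787809668/2239078477; 3035873100/2239078477 4787809668/2239078477 4151952924/2239078477]
step 2: x̄ = F·x = [5665695004/2239078477, 11254120312/2239078477, -918165033/2239078477]
step 2: P̄ = F·P·Fᵀ + Q = [154049783696/6717235431 -97058975294/6717235431 -17129193482/2239078477; -97058975294/6717235431 166081006274/6717235431 9967701746/2239078477; -17129193482/2239078477 9967701746/2239078477 17370371730/2239078477]
step 2: y = z − H·x̄ = [28745457948/2239078477, 20861848465/2239078477]
step 2: S = H·P̄·Hᵀ + R = [2727576919976/6717235431 -625234644508/6717235431; -625234644508/6717235431 1327145552240/6717235431]
step 2: K = P̄·Hᵀ·S⁻¹ = [4006407872527/30043732743681 -12759906146885/60087465487362; -7126008177991/30043732743681 -1383254490103/60087465487362; 81166545104/10014577581227 3535623360389/20029155162454]
step 2: x' = x̄ + K·y = [136026533113495/60087465487362, 106156879217669/60087465487362, 26812775209931/20029155162454]
step 2: P' = (I − K·H)·P̄ = [46010528795272/30043732743681 55003888018574/30043732743681 13500570368372/10014577581227; 55003888018574/30043732743681 83894558756182/30043732743681 21237313979236/10014577581227; 13500570368372/10014577581227 21237313979236/10014577581227 18436567145586/10014577581227]

step 0: x' = [2439/6587, 1718/10351, 8730/10351], P' = [51460/6587 10164/941 7992/941; 10164/941 161538/10351 127638/10351; 7992/941 127638/10351 103302/10351]
step 1: x' = [-3291888485/2239078477, -612082333/2239078477, -995268595/2239078477], P' = [10315820198/6717235431 12367672756/6717235431 3035873100/2239078477; 12367672756/6717235431 18914568632/6717235431 4787809668/2239078477; 3035873100/2239078477 4787809668/2239078477 4151952924/2239078477]
step 2: x' = [136026533113495/60087465487362, 106156879217669/60087465487362, 26812775209931/20029155162454], P' = [46010528795272/30043732743681 55003888018574/30043732743681 13500570368372/10014577581227; 55003888018574/30043732743681 83894558756182/30043732743681 21237313979236/10014577581227; 13500570368372/10014577581227 21237313979236/10014577581227 18436567145586/10014577581227]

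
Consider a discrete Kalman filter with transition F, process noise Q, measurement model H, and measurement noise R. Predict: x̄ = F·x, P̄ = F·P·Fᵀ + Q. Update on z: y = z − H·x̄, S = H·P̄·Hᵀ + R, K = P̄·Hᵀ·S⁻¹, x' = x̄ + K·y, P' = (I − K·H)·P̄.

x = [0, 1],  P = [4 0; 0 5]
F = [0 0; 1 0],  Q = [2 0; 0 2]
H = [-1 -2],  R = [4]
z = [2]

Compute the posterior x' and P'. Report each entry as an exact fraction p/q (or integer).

x̄ = F·x = [0, 0]
P̄ = F·P·Fᵀ + Q = [2 0; 0 6]
y = z − H·x̄ = [2]
S = H·P̄·Hᵀ + R = [30]
K = P̄·Hᵀ·S⁻¹ = [-1/15; -2/5]
x' = x̄ + K·y = [-2/15, -4/5]
P' = (I − K·H)·P̄ = [28/15 -4/5; -4/5 6/5]

x' = [-2/15, -4/5]
P' = [28/15 -4/5; -4/5 6/5]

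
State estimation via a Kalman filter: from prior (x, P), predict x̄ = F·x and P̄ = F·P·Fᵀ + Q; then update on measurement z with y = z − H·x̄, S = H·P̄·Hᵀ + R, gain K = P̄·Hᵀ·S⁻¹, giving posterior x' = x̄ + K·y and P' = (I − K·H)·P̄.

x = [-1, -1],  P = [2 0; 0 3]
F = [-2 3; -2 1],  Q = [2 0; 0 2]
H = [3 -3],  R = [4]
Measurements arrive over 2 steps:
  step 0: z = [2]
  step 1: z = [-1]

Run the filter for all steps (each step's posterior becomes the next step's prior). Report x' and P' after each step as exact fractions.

step 0: x' = [83/37, 61/37], P' = [469/37 449/37; 449/37 445/37]
step 1: x' = [-5734/4375, -126/125], P' = [12393/4375 327/125; 327/125 71/25]

step 0: x̄ = F·x = [-1, 1]
step 0: P̄ = F·P·Fᵀ + Q = [37 17; 17 13]
step 0: y = z − H·x̄ = [8]
step 0: S = H·P̄·Hᵀ + R = [148]
step 0: K = P̄·Hᵀ·S⁻¹ = [15/37; 3/37]
step 0: x' = x̄ + K·y = [83/37, 61/37]
step 0: P' = (I − K·H)·P̄ = [469/37 449/37; 449/37 445/37]
step 1: x̄ = F·x = [17/37, -105/37]
step 1: P̄ = F·P·Fᵀ + Q = [567/37 -381/37; -381/37 599/37]
step 1: y = z − H·x̄ = [-403/37]
step 1: S = H·P̄·Hᵀ + R = [17500/37]
step 1: K = P̄·Hᵀ·S⁻¹ = [711/4375; -21/125]
step 1: x' = x̄ + K·y = [-5734/4375, -126/125]
step 1: P' = (I − K·H)·P̄ = [12393/4375 327/125; 327/125 71/25]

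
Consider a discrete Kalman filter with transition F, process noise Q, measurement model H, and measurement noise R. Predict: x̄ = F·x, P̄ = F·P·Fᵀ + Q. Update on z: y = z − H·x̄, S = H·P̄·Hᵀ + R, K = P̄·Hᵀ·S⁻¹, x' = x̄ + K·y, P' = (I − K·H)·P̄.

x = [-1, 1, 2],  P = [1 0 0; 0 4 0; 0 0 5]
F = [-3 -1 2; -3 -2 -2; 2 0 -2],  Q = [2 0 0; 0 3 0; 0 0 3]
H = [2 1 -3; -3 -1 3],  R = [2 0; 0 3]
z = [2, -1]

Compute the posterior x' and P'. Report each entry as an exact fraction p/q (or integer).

x' = [-223/1837, -413/167, -8017/5511]
P' = [2770/1837 -321/167 933/1837; -321/167 7839/167 2351/167; 933/1837 2351/167 28517/5511]

x̄ = F·x = [6, -3, -6]
P̄ = F·P·Fᵀ + Q = [35 -3 -26; -3 48 14; -26 14 27]
y = z − H·x̄ = [-25, 32]
S = H·P̄·Hᵀ + R = [649 -792; -792 975]
K = P̄·Hᵀ·S⁻¹ = [-395/1837 -60/167; 72/167 59/167; -395/1837 -13/501]
x' = x̄ + K·y = [-223/1837, -413/167, -8017/5511]
P' = (I − K·H)·P̄ = [2770/1837 -321/167 933/1837; -321/167 7839/167 2351/167; 933/1837 2351/167 28517/5511]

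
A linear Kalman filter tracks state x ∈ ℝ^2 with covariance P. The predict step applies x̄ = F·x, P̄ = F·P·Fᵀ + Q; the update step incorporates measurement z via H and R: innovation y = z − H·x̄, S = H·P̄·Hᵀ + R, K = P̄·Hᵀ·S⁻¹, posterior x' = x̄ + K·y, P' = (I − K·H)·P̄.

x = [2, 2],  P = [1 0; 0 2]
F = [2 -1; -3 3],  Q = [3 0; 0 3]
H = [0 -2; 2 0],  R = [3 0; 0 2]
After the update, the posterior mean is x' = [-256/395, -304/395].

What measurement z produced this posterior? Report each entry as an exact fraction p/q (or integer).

z = [2, -2]

x̄ = F·x = [2, 0]
P̄ = F·P·Fᵀ + Q = [9 -12; -12 30]
S = H·P̄·Hᵀ + R = [123 48; 48 38]
K = P̄·Hᵀ·S⁻¹ = [8/395 177/395; -188/395 -12/395]
x' − x̄ = [-1046/395, -304/395] = K·y
y = (KᵀK)⁻¹·Kᵀ·(x' − x̄) = [2, -6]
z = y + H·x̄ = [2, -6] + [0, 4] = [2, -2]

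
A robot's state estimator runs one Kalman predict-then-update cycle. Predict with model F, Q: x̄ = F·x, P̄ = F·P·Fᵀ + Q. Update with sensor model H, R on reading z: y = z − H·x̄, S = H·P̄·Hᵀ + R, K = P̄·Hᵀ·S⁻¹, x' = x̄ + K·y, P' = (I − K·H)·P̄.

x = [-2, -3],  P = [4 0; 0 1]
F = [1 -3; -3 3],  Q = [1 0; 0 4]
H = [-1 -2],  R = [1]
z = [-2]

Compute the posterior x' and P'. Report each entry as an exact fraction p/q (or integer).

x̄ = F·x = [7, -3]
P̄ = F·P·Fᵀ + Q = [14 -21; -21 49]
y = z − H·x̄ = [-1]
S = H·P̄·Hᵀ + R = [127]
K = P̄·Hᵀ·S⁻¹ = [28/127; -77/127]
x' = x̄ + K·y = [861/127, -304/127]
P' = (I − K·H)·P̄ = [994/127 -511/127; -511/127 294/127]

x' = [861/127, -304/127]
P' = [994/127 -511/127; -511/127 294/127]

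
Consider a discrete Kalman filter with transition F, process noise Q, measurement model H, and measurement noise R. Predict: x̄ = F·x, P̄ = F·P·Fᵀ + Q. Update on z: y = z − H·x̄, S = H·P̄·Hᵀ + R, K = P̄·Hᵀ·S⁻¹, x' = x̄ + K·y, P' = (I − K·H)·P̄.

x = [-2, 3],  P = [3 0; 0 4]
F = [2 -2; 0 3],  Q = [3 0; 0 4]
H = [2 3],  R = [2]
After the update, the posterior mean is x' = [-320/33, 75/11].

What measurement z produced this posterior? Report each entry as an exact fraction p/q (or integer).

z = [1]

x̄ = F·x = [-10, 9]
P̄ = F·P·Fᵀ + Q = [31 -24; -24 40]
S = H·P̄·Hᵀ + R = [198]
K = P̄·Hᵀ·S⁻¹ = [-5/99; 4/11]
x' − x̄ = [10/33, -24/11] = K·y
y = (KᵀK)⁻¹·Kᵀ·(x' − x̄) = [-6]
z = y + H·x̄ = [-6] + [7] = [1]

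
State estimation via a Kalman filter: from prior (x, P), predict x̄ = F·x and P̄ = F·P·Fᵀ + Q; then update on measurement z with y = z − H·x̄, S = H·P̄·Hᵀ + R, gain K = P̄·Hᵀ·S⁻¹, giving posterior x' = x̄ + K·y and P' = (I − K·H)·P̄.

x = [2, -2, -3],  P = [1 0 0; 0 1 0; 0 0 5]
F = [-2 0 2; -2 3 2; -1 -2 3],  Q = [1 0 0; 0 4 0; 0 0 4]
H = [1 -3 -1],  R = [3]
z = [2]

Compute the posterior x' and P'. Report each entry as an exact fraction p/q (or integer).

x' = [-233/363, -949/363, 1759/363]
P' = [2834/363 -215/363 3716/363; -215/363 662/363 -1862/363; 3716/363 -1862/363 9602/363]

x̄ = F·x = [-10, -16, -7]
P̄ = F·P·Fᵀ + Q = [25 24 32; 24 37 26; 32 26 54]
y = z − H·x̄ = [-43]
S = H·P̄·Hᵀ + R = [363]
K = P̄·Hᵀ·S⁻¹ = [-79/363; -113/363; -100/363]
x' = x̄ + K·y = [-233/363, -949/363, 1759/363]
P' = (I − K·H)·P̄ = [2834/363 -215/363 3716/363; -215/363 662/363 -1862/363; 3716/363 -1862/363 9602/363]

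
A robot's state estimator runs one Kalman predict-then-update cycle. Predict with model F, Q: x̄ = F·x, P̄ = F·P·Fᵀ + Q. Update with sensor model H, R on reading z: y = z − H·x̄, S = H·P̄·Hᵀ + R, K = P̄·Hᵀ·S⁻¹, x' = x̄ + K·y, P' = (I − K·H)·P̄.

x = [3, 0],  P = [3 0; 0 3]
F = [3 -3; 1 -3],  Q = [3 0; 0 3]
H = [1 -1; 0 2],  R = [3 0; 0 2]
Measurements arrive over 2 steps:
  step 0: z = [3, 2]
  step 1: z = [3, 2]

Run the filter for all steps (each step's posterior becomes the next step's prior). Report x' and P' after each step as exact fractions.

step 0: x' = [2052/463, 474/463], P' = [1422/463 231/463; 231/463 228/463]
step 1: x' = [84987/17539, 17889/17539], P' = [53468/17539 8245/17539; 8245/17539 8222/17539]

step 0: x̄ = F·x = [9, 3]
step 0: P̄ = F·P·Fᵀ + Q = [57 36; 36 33]
step 0: y = z − H·x̄ = [-3, -4]
step 0: S = H·P̄·Hᵀ + R = [21 6; 6 134]
step 0: K = P̄·Hᵀ·S⁻¹ = [397/463 231/463; 1/463 228/463]
step 0: x' = x̄ + K·y = [2052/463, 474/463]
step 0: P' = (I − K·H)·P̄ = [1422/463 231/463; 231/463 228/463]
step 1: x̄ = F·x = [4734/463, 630/463]
step 1: P̄ = F·P·Fᵀ + Q = [12081/463 3546/463; 3546/463 3477/463]
step 1: y = z − H·x̄ = [-2715/463, -334/463]
step 1: S = H·P̄·Hᵀ + R = [9855/463 138/463; 138/463 14834/463]
step 1: K = P̄·Hᵀ·S⁻¹ = [45223/52617 8245/17539; 23/52617 8222/17539]
step 1: x' = x̄ + K·y = [84987/17539, 17889/17539]
step 1: P' = (I − K·H)·P̄ = [53468/17539 8245/17539; 8245/17539 8222/17539]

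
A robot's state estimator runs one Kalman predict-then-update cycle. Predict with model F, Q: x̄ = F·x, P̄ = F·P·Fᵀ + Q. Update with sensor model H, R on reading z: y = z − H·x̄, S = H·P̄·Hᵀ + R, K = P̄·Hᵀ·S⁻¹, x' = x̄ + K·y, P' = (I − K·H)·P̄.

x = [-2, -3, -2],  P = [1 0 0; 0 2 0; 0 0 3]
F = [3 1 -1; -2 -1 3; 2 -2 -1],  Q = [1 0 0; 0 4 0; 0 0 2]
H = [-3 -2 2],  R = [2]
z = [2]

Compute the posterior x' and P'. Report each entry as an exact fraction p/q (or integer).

x' = [-1102/161, 1186/161, -281/161]
P' = [2414/161 -2778/161 842/161; -2778/161 4276/161 68/161; 842/161 68/161 1368/161]

x̄ = F·x = [-7, 1, 4]
P̄ = F·P·Fᵀ + Q = [15 -17 5; -17 37 -9; 5 -9 17]
y = z − H·x̄ = [-25]
S = H·P̄·Hᵀ + R = [161]
K = P̄·Hᵀ·S⁻¹ = [-1/161; -41/161; 37/161]
x' = x̄ + K·y = [-1102/161, 1186/161, -281/161]
P' = (I − K·H)·P̄ = [2414/161 -2778/161 842/161; -2778/161 4276/161 68/161; 842/161 68/161 1368/161]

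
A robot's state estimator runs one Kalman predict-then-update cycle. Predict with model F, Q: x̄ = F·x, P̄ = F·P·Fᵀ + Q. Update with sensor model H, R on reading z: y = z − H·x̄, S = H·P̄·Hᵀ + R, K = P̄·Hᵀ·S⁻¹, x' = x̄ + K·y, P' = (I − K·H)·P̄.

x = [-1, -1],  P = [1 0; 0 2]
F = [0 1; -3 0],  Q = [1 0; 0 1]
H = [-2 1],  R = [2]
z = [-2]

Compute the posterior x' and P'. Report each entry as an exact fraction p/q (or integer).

x' = [3/4, 1/12]
P' = [3/2 5/2; 5/2 35/6]

x̄ = F·x = [-1, 3]
P̄ = F·P·Fᵀ + Q = [3 0; 0 10]
y = z − H·x̄ = [-7]
S = H·P̄·Hᵀ + R = [24]
K = P̄·Hᵀ·S⁻¹ = [-1/4; 5/12]
x' = x̄ + K·y = [3/4, 1/12]
P' = (I − K·H)·P̄ = [3/2 5/2; 5/2 35/6]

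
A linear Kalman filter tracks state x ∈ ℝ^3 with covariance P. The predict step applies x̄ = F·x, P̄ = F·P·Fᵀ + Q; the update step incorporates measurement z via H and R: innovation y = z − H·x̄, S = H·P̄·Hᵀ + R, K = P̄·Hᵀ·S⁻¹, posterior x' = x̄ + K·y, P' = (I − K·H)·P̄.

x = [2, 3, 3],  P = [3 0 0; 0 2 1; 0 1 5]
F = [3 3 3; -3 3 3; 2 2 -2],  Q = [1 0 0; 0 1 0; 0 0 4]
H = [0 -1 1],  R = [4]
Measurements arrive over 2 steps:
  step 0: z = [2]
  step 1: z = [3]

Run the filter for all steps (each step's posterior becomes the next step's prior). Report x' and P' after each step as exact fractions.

step 0: x' = [4764/221, 1202/221, 1604/221], P' = [21173/221 4104/221 3888/221; 4104/221 3064/221 2484/221; 3888/221 2484/221 2772/221]
step 1: x' = [7760805/131026, 600008/65513, 805837/65513], P' = [144981733/131026 17928429/65513 18109335/65513; 17928429/65513 15906890/196539 15461314/196539; 18109335/65513 15461314/196539 15800126/196539]

step 0: x̄ = F·x = [24, 12, 4]
step 0: P̄ = F·P·Fᵀ + Q = [109 54 0; 54 109 -36; 0 -36 36]
step 0: y = z − H·x̄ = [10]
step 0: S = H·P̄·Hᵀ + R = [221]
step 0: K = P̄·Hᵀ·S⁻¹ = [-54/221; -145/221; 72/221]
step 0: x' = x̄ + K·y = [4764/221, 1202/221, 1604/221]
step 0: P' = (I − K·H)·P̄ = [21173/221 4104/221 3888/221; 4104/221 3064/221 2484/221; 3888/221 2484/221 2772/221]
step 1: x̄ = F·x = [22710/221, -5874/221, 8724/221]
step 1: P̄ = F·P·Fᵀ + Q = [431870/221 -93321/221 178038/221; -93321/221 144158/221 -78630/221; 178038/221 -78630/221 90776/221]
step 1: y = z − H·x̄ = [-13935/221]
step 1: S = H·P̄·Hᵀ + R = [393078/221]
step 1: K = P̄·Hᵀ·S⁻¹ = [90453/131026; -111394/196539; 84703/196539]
step 1: x' = x̄ + K·y = [7760805/131026, 600008/65513, 805837/65513]
step 1: P' = (I − K·H)·P̄ = [144981733/131026 17928429/65513 18109335/65513; 17928429/65513 15906890/196539 15461314/196539; 18109335/65513 15461314/196539 15800126/196539]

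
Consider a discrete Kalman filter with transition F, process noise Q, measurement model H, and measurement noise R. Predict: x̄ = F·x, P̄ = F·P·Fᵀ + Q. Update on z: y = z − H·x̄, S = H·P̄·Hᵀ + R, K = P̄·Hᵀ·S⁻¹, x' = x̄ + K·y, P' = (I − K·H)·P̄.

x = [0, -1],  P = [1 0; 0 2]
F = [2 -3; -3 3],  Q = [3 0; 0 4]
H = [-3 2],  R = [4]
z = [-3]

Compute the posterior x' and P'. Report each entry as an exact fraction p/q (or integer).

x' = [447/641, -315/641]
P' = [896/641 1098/641; 1098/641 1915/641]

x̄ = F·x = [3, -3]
P̄ = F·P·Fᵀ + Q = [25 -24; -24 31]
y = z − H·x̄ = [12]
S = H·P̄·Hᵀ + R = [641]
K = P̄·Hᵀ·S⁻¹ = [-123/641; 134/641]
x' = x̄ + K·y = [447/641, -315/641]
P' = (I − K·H)·P̄ = [896/641 1098/641; 1098/641 1915/641]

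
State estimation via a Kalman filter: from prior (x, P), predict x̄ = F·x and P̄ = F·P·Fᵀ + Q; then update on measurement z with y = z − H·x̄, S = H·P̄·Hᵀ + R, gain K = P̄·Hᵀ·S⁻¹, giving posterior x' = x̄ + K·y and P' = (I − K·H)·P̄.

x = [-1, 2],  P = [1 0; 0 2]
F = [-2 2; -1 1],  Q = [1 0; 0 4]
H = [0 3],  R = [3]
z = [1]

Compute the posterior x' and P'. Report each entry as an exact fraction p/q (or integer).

x' = [42/11, 5/11]
P' = [89/11 3/11; 3/11 7/22]

x̄ = F·x = [6, 3]
P̄ = F·P·Fᵀ + Q = [13 6; 6 7]
y = z − H·x̄ = [-8]
S = H·P̄·Hᵀ + R = [66]
K = P̄·Hᵀ·S⁻¹ = [3/11; 7/22]
x' = x̄ + K·y = [42/11, 5/11]
P' = (I − K·H)·P̄ = [89/11 3/11; 3/11 7/22]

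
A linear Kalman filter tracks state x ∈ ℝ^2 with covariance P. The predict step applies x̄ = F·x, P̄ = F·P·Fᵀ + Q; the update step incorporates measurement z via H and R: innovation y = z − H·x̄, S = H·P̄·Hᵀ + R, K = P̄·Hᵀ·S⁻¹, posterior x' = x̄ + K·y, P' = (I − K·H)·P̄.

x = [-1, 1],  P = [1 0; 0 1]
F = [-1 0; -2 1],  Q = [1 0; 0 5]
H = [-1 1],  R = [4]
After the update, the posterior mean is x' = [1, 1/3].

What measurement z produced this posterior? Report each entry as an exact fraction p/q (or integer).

x̄ = F·x = [1, 3]
P̄ = F·P·Fᵀ + Q = [2 2; 2 10]
S = H·P̄·Hᵀ + R = [12]
K = P̄·Hᵀ·S⁻¹ = [0; 2/3]
x' − x̄ = [0, -8/3] = K·y
y = (KᵀK)⁻¹·Kᵀ·(x' − x̄) = [-4]
z = y + H·x̄ = [-4] + [2] = [-2]

z = [-2]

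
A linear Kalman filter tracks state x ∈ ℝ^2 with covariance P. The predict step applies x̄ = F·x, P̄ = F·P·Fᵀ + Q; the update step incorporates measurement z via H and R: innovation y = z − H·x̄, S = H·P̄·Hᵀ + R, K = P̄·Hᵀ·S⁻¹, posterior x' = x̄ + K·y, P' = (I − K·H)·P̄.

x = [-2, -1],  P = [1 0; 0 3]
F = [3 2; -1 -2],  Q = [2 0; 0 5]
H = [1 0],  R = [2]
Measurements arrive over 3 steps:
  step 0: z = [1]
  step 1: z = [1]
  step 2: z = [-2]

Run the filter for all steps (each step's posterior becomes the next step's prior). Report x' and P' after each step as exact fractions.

step 0: x' = [7/25, -7/5], P' = [46/25 -6/5; -6/5 9]
step 1: x' = [453/527, 147/527], P' = [1004/527 -798/527; -798/527 7311/527]
step 2: x' = [-28105/15406, 22305/7703], P' = [14879/7703 -12936/7703; -12936/7703 116451/7703]

step 0: x̄ = F·x = [-8, 4]
step 0: P̄ = F·P·Fᵀ + Q = [23 -15; -15 18]
step 0: y = z − H·x̄ = [9]
step 0: S = H·P̄·Hᵀ + R = [25]
step 0: K = P̄·Hᵀ·S⁻¹ = [23/25; -3/5]
step 0: x' = x̄ + K·y = [7/25, -7/5]
step 0: P' = (I − K·H)·P̄ = [46/25 -6/5; -6/5 9]
step 1: x̄ = F·x = [-49/25, 63/25]
step 1: P̄ = F·P·Fᵀ + Q = [1004/25 -798/25; -798/25 951/25]
step 1: y = z − H·x̄ = [74/25]
step 1: S = H·P̄·Hᵀ + R = [1054/25]
step 1: K = P̄·Hᵀ·S⁻¹ = [502/527; -399/527]
step 1: x' = x̄ + K·y = [453/527, 147/527]
step 1: P' = (I − K·H)·P̄ = [1004/527 -798/527; -798/527 7311/527]
step 2: x̄ = F·x = [1653/527, -747/527]
step 2: P̄ = F·P·Fᵀ + Q = [29758/527 -25872/527; -25872/527 29691/527]
step 2: y = z − H·x̄ = [-2707/527]
step 2: S = H·P̄·Hᵀ + R = [30812/527]
step 2: K = P̄·Hᵀ·S⁻¹ = [14879/15406; -6468/7703]
step 2: x' = x̄ + K·y = [-28105/15406, 22305/7703]
step 2: P' = (I − K·H)·P̄ = [14879/7703 -12936/7703; -12936/7703 116451/7703]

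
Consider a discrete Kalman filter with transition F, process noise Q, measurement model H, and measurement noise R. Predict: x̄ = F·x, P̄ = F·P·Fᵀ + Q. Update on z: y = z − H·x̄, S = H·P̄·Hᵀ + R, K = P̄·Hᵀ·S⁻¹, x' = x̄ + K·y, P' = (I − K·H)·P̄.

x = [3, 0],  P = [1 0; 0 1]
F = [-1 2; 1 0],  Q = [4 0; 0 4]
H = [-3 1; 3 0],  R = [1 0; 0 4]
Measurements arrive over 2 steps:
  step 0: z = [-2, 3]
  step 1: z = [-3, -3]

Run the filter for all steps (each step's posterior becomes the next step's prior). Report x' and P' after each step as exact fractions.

step 0: x' = [929/849, 1271/849], P' = [212/849 524/849; 524/849 2000/849]
step 1: x' = [6611/195551, -421807/195551], P' = [49112/195551 119636/195551; 119636/195551 449108/195551]

step 0: x̄ = F·x = [-3, 3]
step 0: P̄ = F·P·Fᵀ + Q = [9 -1; -1 5]
step 0: y = z − H·x̄ = [-14, 12]
step 0: S = H·P̄·Hᵀ + R = [93 -84; -84 85]
step 0: K = P̄·Hᵀ·S⁻¹ = [-112/849 53/283; 428/849 131/283]
step 0: x' = x̄ + K·y = [929/849, 1271/849]
step 0: P' = (I − K·H)·P̄ = [212/849 524/849; 524/849 2000/849]
step 1: x̄ = F·x = [1613/849, 929/849]
step 1: P̄ = F·P·Fᵀ + Q = [9512/849 836/849; 836/849 3608/849]
step 1: y = z − H·x̄ = [1363/849, -2462/283]
step 1: S = H·P̄·Hᵀ + R = [85049/849 -27700/283; -27700/283 29668/283]
step 1: K = P̄·Hᵀ·S⁻¹ = [-27700/195551 36834/195551; 90200/195551 89727/195551]
step 1: x' = x̄ + K·y = [6611/195551, -421807/195551]
step 1: P' = (I − K·H)·P̄ = [49112/195551 119636/195551; 119636/195551 449108/195551]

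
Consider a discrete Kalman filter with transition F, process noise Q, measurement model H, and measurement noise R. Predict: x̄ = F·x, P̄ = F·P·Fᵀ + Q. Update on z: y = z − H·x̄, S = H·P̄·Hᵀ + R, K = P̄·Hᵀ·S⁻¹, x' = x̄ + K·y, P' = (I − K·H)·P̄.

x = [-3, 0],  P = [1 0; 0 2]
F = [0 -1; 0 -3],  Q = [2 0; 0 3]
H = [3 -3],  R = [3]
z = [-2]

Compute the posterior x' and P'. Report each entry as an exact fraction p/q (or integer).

x' = [1/10, 3/4]
P' = [37/10 15/4; 15/4 33/8]

x̄ = F·x = [0, 0]
P̄ = F·P·Fᵀ + Q = [4 6; 6 21]
y = z − H·x̄ = [-2]
S = H·P̄·Hᵀ + R = [120]
K = P̄·Hᵀ·S⁻¹ = [-1/20; -3/8]
x' = x̄ + K·y = [1/10, 3/4]
P' = (I − K·H)·P̄ = [37/10 15/4; 15/4 33/8]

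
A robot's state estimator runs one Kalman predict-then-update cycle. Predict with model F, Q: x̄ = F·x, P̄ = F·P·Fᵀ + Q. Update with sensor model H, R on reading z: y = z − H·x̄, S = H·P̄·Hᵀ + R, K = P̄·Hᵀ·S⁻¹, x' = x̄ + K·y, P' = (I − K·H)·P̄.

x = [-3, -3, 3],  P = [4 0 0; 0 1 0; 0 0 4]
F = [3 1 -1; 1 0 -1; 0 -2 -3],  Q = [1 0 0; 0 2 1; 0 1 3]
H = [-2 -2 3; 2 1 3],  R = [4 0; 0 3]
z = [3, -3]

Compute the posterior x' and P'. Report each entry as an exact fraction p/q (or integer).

x̄ = F·x = [-15, -6, -3]
P̄ = F·P·Fᵀ + Q = [42 16 10; 16 10 13; 10 13 43]
y = z − H·x̄ = [-30, 42]
S = H·P̄·Hᵀ + R = [451 64; 64 830]
K = P̄·Hᵀ·S⁻¹ = [-39850/185117 32067/185117; -7987/185117 37363/370234; 29261/185117 33875/185117]
x' = x̄ + K·y = [-12339/9743, -4551/9743, -549/9743]
P' = (I − K·H)·P̄ = [179104/185117 -153605/185117 -36134/185117; -153605/185117 468275/370234 43039/185117; -36134/185117 43039/185117 43618/185117]

x' = [-12339/9743, -4551/9743, -549/9743]
P' = [179104/185117 -153605/185117 -36134/185117; -153605/185117 468275/370234 43039/185117; -36134/185117 43039/185117 43618/185117]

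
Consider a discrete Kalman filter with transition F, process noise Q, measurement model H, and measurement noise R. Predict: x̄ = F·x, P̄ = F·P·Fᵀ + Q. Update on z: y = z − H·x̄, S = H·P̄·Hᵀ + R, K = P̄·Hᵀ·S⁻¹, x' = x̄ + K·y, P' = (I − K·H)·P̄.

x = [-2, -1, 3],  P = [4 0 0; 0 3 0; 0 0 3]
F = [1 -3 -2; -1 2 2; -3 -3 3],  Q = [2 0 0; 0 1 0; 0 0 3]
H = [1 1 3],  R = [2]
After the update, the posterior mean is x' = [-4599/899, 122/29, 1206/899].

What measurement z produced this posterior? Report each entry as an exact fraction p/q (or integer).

z = [3]

x̄ = F·x = [-5, 6, 18]
P̄ = F·P·Fᵀ + Q = [45 -34 -3; -34 29 12; -3 12 93]
S = H·P̄·Hᵀ + R = [899]
K = P̄·Hᵀ·S⁻¹ = [2/899; 1/29; 288/899]
x' − x̄ = [-104/899, -52/29, -14976/899] = K·y
y = (KᵀK)⁻¹·Kᵀ·(x' − x̄) = [-52]
z = y + H·x̄ = [-52] + [55] = [3]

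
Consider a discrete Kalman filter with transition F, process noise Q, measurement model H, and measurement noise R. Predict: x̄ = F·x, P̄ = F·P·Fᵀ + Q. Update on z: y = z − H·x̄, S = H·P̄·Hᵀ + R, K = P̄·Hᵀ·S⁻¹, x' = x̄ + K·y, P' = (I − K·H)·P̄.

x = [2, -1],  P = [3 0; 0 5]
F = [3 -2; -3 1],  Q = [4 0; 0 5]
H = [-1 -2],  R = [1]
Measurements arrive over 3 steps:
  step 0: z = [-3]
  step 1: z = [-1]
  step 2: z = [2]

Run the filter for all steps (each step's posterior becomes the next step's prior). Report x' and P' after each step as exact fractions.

step 0: x̄ = F·x = [8, -7]
step 0: P̄ = F·P·Fᵀ + Q = [51 -37; -37 37]
step 0: y = z − H·x̄ = [-9]
step 0: S = H·P̄·Hᵀ + R = [52]
step 0: K = P̄·Hᵀ·S⁻¹ = [23/52; -37/52]
step 0: x' = x̄ + K·y = [209/52, -31/52]
step 0: P' = (I − K·H)·P̄ = [2123/52 -1073/52; -1073/52 555/52]
step 1: x̄ = F·x = [53/4, -329/26]
step 1: P̄ = F·P·Fᵀ + Q = [2647/4 -1149/2; -1149/2 6590/13]
step 1: y = z − H·x̄ = [-679/52]
step 1: S = H·P̄·Hᵀ + R = [20407/52]
step 1: K = P̄·Hᵀ·S⁻¹ = [25337/20407; -22846/20407]
step 1: x' = x̄ + K·y = [-60450/20407, 40089/20407]
step 1: P' = (I − K·H)·P̄ = [1158879/20407 -592108/20407; -592108/20407 307477/20407]
step 2: x̄ = F·x = [-261528/20407, 221439/20407]
step 2: P̄ = F·P·Fᵀ + Q = [18846743/20407 -16373837/20407; -16373837/20407 14392071/20407]
step 2: y = z − H·x̄ = [222164/20407]
step 2: S = H·P̄·Hᵀ + R = [10940086/20407]
step 2: K = P̄·Hᵀ·S⁻¹ = [13900931/10940086; -12410305/10940086]
step 2: x' = x̄ + K·y = [5565434/5470043, -8197219/5470043]
step 2: P' = (I − K·H)·P̄ = [634542391/10940086 -324221661/10940086; -324221661/10940086 168315983/10940086]

step 0: x' = [209/52, -31/52], P' = [2123/52 -1073/52; -1073/52 555/52]
step 1: x' = [-60450/20407, 40089/20407], P' = [1158879/20407 -592108/20407; -592108/20407 307477/20407]
step 2: x' = [5565434/5470043, -8197219/5470043], P' = [634542391/10940086 -324221661/10940086; -324221661/10940086 168315983/10940086]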